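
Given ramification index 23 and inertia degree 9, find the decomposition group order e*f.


|D_P| = e * f
= 23 * 9
= 207

207


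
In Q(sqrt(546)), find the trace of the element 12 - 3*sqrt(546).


Tr(a + b*sqrt(d)) = (a + b*sqrt(d)) + (a - b*sqrt(d)) = 2a
= 2 * (12)
= 24

24


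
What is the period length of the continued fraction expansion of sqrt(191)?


Run the CF algorithm for sqrt(191).
a_0 = floor(sqrt(191)) = 13; set m_0=0, q_0=1.
Recurrence: m' = q*a - m,  q' = (d - m'^2)/q,  a' = floor((a_0 + m')/q').
  step 1: m=13, q=22, a=1
  step 2: m=9, q=5, a=4
  step 3: m=11, q=14, a=1
  step 4: m=3, q=13, a=1
  step 5: m=10, q=7, a=3
  step 6: m=11, q=10, a=2
  step 7: m=9, q=11, a=2
  step 8: m=13, q=2, a=13
  step 9: m=13, q=11, a=2
  step 10: m=9, q=10, a=2
  step 11: m=11, q=7, a=3
  step 12: m=10, q=13, a=1
  step 13: m=3, q=14, a=1
  step 14: m=11, q=5, a=4
  step 15: m=9, q=22, a=1
  step 16: m=13, q=1, a=26
a_16 = 2*a_0 = 26, so the period closes here.
sqrt(191) = [13; 1, 4, 1, 1, 3, 2, 2, 13, 2, 2, 3, 1, 1, 4, 1, 26]
Period length = 16

16


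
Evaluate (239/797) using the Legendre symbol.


p = 797 is prime, so compute (239/797) with the reciprocity algorithm (Jacobi-symbol steps: pull out 2s via (2/n), flip via reciprocity, reduce):
  reciprocity: (239/797) -> +(797/239)
  reduce: (80/239)
  pull out 2: (2/239) = +1  (since 239 mod 8 = 7)
  pull out 2: (2/239) = +1  (since 239 mod 8 = 7)
  pull out 2: (2/239) = +1  (since 239 mod 8 = 7)
  pull out 2: (2/239) = +1  (since 239 mod 8 = 7)
  reciprocity: (5/239) -> +(239/5)
  reduce: (4/5)
  pull out 2: (2/5) = -1  (since 5 mod 8 = 5)
  pull out 2: (2/5) = -1  (since 5 mod 8 = 5)
  (1/5) = 1
Product of signs = 1
(239/797) = 1

1


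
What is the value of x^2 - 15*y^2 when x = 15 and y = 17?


x^2 - d*y^2
= 15^2 - 15*17^2
= 225 - 4335
= -4110

-4110


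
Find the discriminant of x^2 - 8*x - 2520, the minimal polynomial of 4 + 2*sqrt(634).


The element 4 + 2*sqrt(634) has minimal polynomial:
x^2 - 8*x - 2520
Discriminant = (-8)^2 - 4*(-2520)
= 64 + 10080
= 10144

10144


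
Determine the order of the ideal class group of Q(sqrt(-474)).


K = Q(sqrt(-474)). d mod 4 = 2, so D = disc(K) = 4d = -1896
h(K) equals the number of primitive reduced positive-definite forms (a, b, c) = a*x^2 + b*x*y + c*y^2 with b^2 - 4ac = D,
where reduced means |b| <= a <= c, with b >= 0 whenever |b| = a or a = c, and primitive means gcd(a, b, c) = 1.
Reduced forces 3a^2 <= |D| = 1896, so 1 <= a <= 25; b must have the parity of D, and c = (b^2 - D)/(4a) must be an integer >= a.
Enumerate a = 1..25, b in [-a, a]:
  a=1: (1, 0, 474)  [1]
  a=2: (2, 0, 237)  [1]
  a=3: (3, 0, 158)  [1]
  a=4: none
  a=5: (5, -2, 95), (5, 2, 95)  [2]
  a=6: (6, 0, 79)  [1]
  a=7: (7, -6, 69), (7, 6, 69)  [2]
  a=8..9: none
  a=10: (10, -8, 49), (10, 8, 49)  [2]
  a=11..13: none
  a=14: (14, -8, 35), (14, 8, 35)  [2]
  a=15: (15, -12, 34), (15, 12, 34)  [2]
  a=16: none
  a=17: (17, -12, 30), (17, 12, 30)  [2]
  a=18: none
  a=19: (19, -2, 25), (19, 2, 25)  [2]
  a=20: none
  a=21: (21, -6, 23), (21, 6, 23)  [2]
  a=22..25: none
Total reduced forms: 1 + 1 + 1 + 2 + 1 + 2 + 2 + 2 + 2 + 2 + 2 + 2 = 20
h = 20

20


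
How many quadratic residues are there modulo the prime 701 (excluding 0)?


For prime p, the number of non-zero quadratic residues is (p-1)/2.
= (701-1)/2
= 350

350


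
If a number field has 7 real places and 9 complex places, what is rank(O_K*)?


By Dirichlet's unit theorem:
rank = r1 + r2 - 1
= 7 + 9 - 1
= 15

15


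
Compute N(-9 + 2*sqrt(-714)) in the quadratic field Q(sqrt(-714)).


N(a + b*sqrt(d)) = a^2 - d*b^2
= (-9)^2 - (-714)*(2)^2
= 81 + 2856
= 2937

2937


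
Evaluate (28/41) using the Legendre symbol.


p = 41 is prime, so compute (28/41) with the reciprocity algorithm (Jacobi-symbol steps: pull out 2s via (2/n), flip via reciprocity, reduce):
  pull out 2: (2/41) = +1  (since 41 mod 8 = 1)
  pull out 2: (2/41) = +1  (since 41 mod 8 = 1)
  reciprocity: (7/41) -> +(41/7)
  reduce: (6/7)
  pull out 2: (2/7) = +1  (since 7 mod 8 = 7)
  reciprocity: (3/7) -> -(7/3)
  reduce: (1/3)
  (1/3) = 1
Product of signs = -1
(28/41) = -1

-1


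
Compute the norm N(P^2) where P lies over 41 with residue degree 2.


N(P^a) = p^(a*f)
= 41^(2*2)
= 41^4
= 2825761

2825761


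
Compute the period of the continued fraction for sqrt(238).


Run the CF algorithm for sqrt(238).
a_0 = floor(sqrt(238)) = 15; set m_0=0, q_0=1.
Recurrence: m' = q*a - m,  q' = (d - m'^2)/q,  a' = floor((a_0 + m')/q').
  step 1: m=15, q=13, a=2
  step 2: m=11, q=9, a=2
  step 3: m=7, q=21, a=1
  step 4: m=14, q=2, a=14
  step 5: m=14, q=21, a=1
  step 6: m=7, q=9, a=2
  step 7: m=11, q=13, a=2
  step 8: m=15, q=1, a=30
a_8 = 2*a_0 = 30, so the period closes here.
sqrt(238) = [15; 2, 2, 1, 14, 1, 2, 2, 30]
Period length = 8

8


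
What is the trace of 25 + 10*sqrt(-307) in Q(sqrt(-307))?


Tr(a + b*sqrt(d)) = (a + b*sqrt(d)) + (a - b*sqrt(d)) = 2a
= 2 * (25)
= 50

50


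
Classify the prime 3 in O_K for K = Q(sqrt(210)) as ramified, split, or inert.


K = Q(sqrt(210)). Since d mod 4 = 2, disc(K) = 840.
Check p | disc: 840 mod 3 = 0.
p divides disc, so p ramifies: (p) = P^2 with e=2, f=1, g=1.
Therefore p is ramified.

ramified


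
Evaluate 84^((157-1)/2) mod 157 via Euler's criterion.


p = 157 is prime and the exponent is (p-1)/2 = 78, so by Euler's criterion 84^78 = (84/157) = +1 or -1 mod 157.
Compute by square-and-multiply:
  78 = 64 + 8 + 4 + 2 (binary 1001110)
  Repeated squaring mod 157: 84^1 = 84, 84^2 = 148, 84^4 = 81, 84^8 = 124, 84^16 = 147, 84^32 = 100, 84^64 = 109
  84^78 = 84^64 * 84^8 * 84^4 * 84^2 = 109 * 124 * 81 * 148 mod 157
    109 * 124 = 13516 = 14 mod 157
    14 * 81 = 1134 = 35 mod 157
    35 * 148 = 5180 = 156 mod 157
  84^78 = 156 mod 157
Result 156 = p - 1 = -1 mod 157: 84 is a quadratic non-residue mod 157. As a residue in [0, p-1] the value is 156.
84^78 mod 157 = 156

156


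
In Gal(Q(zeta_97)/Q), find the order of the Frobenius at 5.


The Frobenius at p in Gal(Q(zeta_n)/Q) = (Z/nZ)* is the class of p, so its order is ord_97(5), the smallest k >= 1 with 5^k = 1 mod 97.
n = 97 = 97, phi(97) = 96; the order divides phi(n).
Divisors of 96: 1, 2, 3, 4, 6, 8, 12, 16, 24, 32, 48, 96
Repeated squaring mod 97: 5^1 = 5, 5^2 = 25, 5^4 = 43, 5^8 = 6, 5^16 = 36, 5^32 = 35, 5^64 = 61
Test divisors in increasing order:
  k=1: 5^1 = 5 mod 97
  k=2: 5^2 = 25 mod 97
  k=3: 5^3 = 25 * 5 = 28 mod 97
  k=4: 5^4 = 43 mod 97
  k=6: 5^6 = 43 * 25 = 8 mod 97
  k=8: 5^8 = 6 mod 97
  k=12: 5^12 = 6 * 43 = 64 mod 97
  k=16: 5^16 = 36 mod 97
  k=24: 5^24 = 36 * 6 = 22 mod 97
  k=32: 5^32 = 35 mod 97
  k=48: 5^48 = 35 * 36 = 96 mod 97
  k=96: 5^96 = 61 * 35 = 1 mod 97  <- first divisor giving 1
Order = 96

96


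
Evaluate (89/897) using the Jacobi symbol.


Compute (89/897) via quadratic reciprocity:
  reciprocity: (89/897) -> +(897/89)
  reduce: (7/89)
  reciprocity: (7/89) -> +(89/7)
  reduce: (5/7)
  reciprocity: (5/7) -> +(7/5)
  reduce: (2/5)
  pull out 2: (2/5) = -1  (since 5 mod 8 = 5)
  (1/5) = 1
Product of signs = -1

-1


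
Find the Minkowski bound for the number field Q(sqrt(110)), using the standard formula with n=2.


d = 110, d mod 4 = 2, so disc(K) = 4d = 440; |disc(K)| = 440
Real quadratic field, so n = 2, s = r2 = 0, r1 = 2
M = (n!/n^n) * (4/pi)^s * sqrt(|disc(K)|) = (2!/2^2) * (4/pi)^0 * sqrt(440)
= 0.5 * 1.000000 * 20.976177
= 10.4881

10.4881


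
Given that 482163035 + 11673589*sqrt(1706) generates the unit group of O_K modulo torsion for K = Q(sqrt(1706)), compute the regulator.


epsilon = 482163035 + 11673589*sqrt(1706)
= 9.6433e+08
R = ln(9.6433e+08)
= 20.6869

20.6869


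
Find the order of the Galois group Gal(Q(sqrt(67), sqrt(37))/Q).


The 2 square roots of distinct primes are multiplicatively independent over Q,
so [K:Q] = 2^2 and Gal(K/Q) is isomorphic to (Z/2Z)^2.
|Gal| = 2^2 = 4

4


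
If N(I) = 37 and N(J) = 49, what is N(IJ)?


N(IJ) = N(I) * N(J)
= 37 * 49
= 1813

1813


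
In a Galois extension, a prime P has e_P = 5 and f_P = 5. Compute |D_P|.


|D_P| = e * f
= 5 * 5
= 25

25


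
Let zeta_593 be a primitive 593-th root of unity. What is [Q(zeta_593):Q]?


The degree equals Euler's totient phi(593).
593 = 593
phi(593) = 592

592


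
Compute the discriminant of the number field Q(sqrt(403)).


For K = Q(sqrt(d)) with d squarefree: disc(K) = d if d = 1 mod 4, and disc(K) = 4d if d = 2 or 3 mod 4.
Here d = 403, and d mod 4 = 3.
d = 3 mod 4, not 1 (O_K = Z[sqrt(d)]), so disc(K) = 4d = 4 * (403) = 1612

1612


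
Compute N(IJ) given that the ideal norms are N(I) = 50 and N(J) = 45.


N(IJ) = N(I) * N(J)
= 50 * 45
= 2250

2250


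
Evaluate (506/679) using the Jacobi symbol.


Compute (506/679) via quadratic reciprocity:
  pull out 2: (2/679) = +1  (since 679 mod 8 = 7)
  reciprocity: (253/679) -> +(679/253)
  reduce: (173/253)
  reciprocity: (173/253) -> +(253/173)
  reduce: (80/173)
  pull out 2: (2/173) = -1  (since 173 mod 8 = 5)
  pull out 2: (2/173) = -1  (since 173 mod 8 = 5)
  pull out 2: (2/173) = -1  (since 173 mod 8 = 5)
  pull out 2: (2/173) = -1  (since 173 mod 8 = 5)
  reciprocity: (5/173) -> +(173/5)
  reduce: (3/5)
  reciprocity: (3/5) -> +(5/3)
  reduce: (2/3)
  pull out 2: (2/3) = -1  (since 3 mod 8 = 3)
  (1/3) = 1
Product of signs = -1

-1


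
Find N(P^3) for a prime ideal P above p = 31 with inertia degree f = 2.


N(P^a) = p^(a*f)
= 31^(3*2)
= 31^6
= 887503681

887503681


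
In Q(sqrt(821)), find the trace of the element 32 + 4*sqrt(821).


Tr(a + b*sqrt(d)) = (a + b*sqrt(d)) + (a - b*sqrt(d)) = 2a
= 2 * (32)
= 64

64


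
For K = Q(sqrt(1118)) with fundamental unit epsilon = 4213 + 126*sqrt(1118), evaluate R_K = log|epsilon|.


epsilon = 4213 + 126*sqrt(1118)
= 8425.9999
R = ln(8425.9999)
= 9.0391

9.0391


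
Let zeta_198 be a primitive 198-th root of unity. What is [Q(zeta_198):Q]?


The degree equals Euler's totient phi(198).
198 = 2 * 3^2 * 11
phi(198) = 60

60


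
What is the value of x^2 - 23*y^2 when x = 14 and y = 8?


x^2 - d*y^2
= 14^2 - 23*8^2
= 196 - 1472
= -1276

-1276


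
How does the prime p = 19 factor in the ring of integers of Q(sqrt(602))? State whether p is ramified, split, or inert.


K = Q(sqrt(602)). Since d mod 4 = 2, disc(K) = 2408.
Check p | disc: 2408 mod 19 = 14.
p does not divide disc. Compute Legendre symbol (d/p):
13^((19-1)/2) mod 19 = -1
(d/p) = -1, so p is inert: (p) stays prime with e=1, f=2, g=1.
Therefore p is inert.

inert


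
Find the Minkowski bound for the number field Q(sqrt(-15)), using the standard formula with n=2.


d = -15, d mod 4 = 1, so disc(K) = d = -15; |disc(K)| = 15
Imaginary quadratic field, so n = 2, s = r2 = 1, r1 = 0
M = (n!/n^n) * (4/pi)^s * sqrt(|disc(K)|) = (2!/2^2) * (4/pi)^1 * sqrt(15)
= 0.5 * 1.273240 * 3.872983
= 2.4656

2.4656


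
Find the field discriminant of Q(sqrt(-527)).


For K = Q(sqrt(d)) with d squarefree: disc(K) = d if d = 1 mod 4, and disc(K) = 4d if d = 2 or 3 mod 4.
Here d = -527, and d mod 4 = 1.
d = 1 mod 4 (O_K = Z[(1+sqrt(d))/2]), so disc(K) = d = -527

-527


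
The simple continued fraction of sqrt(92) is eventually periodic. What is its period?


Run the CF algorithm for sqrt(92).
a_0 = floor(sqrt(92)) = 9; set m_0=0, q_0=1.
Recurrence: m' = q*a - m,  q' = (d - m'^2)/q,  a' = floor((a_0 + m')/q').
  step 1: m=9, q=11, a=1
  step 2: m=2, q=8, a=1
  step 3: m=6, q=7, a=2
  step 4: m=8, q=4, a=4
  step 5: m=8, q=7, a=2
  step 6: m=6, q=8, a=1
  step 7: m=2, q=11, a=1
  step 8: m=9, q=1, a=18
a_8 = 2*a_0 = 18, so the period closes here.
sqrt(92) = [9; 1, 1, 2, 4, 2, 1, 1, 18]
Period length = 8

8


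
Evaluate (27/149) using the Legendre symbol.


p = 149 is prime, so compute (27/149) with the reciprocity algorithm (Jacobi-symbol steps: pull out 2s via (2/n), flip via reciprocity, reduce):
  reciprocity: (27/149) -> +(149/27)
  reduce: (14/27)
  pull out 2: (2/27) = -1  (since 27 mod 8 = 3)
  reciprocity: (7/27) -> -(27/7)
  reduce: (6/7)
  pull out 2: (2/7) = +1  (since 7 mod 8 = 7)
  reciprocity: (3/7) -> -(7/3)
  reduce: (1/3)
  (1/3) = 1
Product of signs = -1
(27/149) = -1

-1


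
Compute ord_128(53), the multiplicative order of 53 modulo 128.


We want ord_128(53), the smallest k >= 1 with 53^k = 1 mod 128.
n = 128 = 2^7, phi(128) = 64; the order divides phi(n).
Divisors of 64: 1, 2, 4, 8, 16, 32, 64
Repeated squaring mod 128: 53^1 = 53, 53^2 = 121, 53^4 = 49, 53^8 = 97, 53^16 = 65, 53^32 = 1, 53^64 = 1
Test divisors in increasing order:
  k=1: 53^1 = 53 mod 128
  k=2: 53^2 = 121 mod 128
  k=4: 53^4 = 49 mod 128
  k=8: 53^8 = 97 mod 128
  k=16: 53^16 = 65 mod 128
  k=32: 53^32 = 1 mod 128  <- first divisor giving 1
Order = 32

32


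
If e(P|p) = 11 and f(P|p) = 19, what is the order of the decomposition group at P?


|D_P| = e * f
= 11 * 19
= 209

209


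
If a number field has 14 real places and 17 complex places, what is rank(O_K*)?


By Dirichlet's unit theorem:
rank = r1 + r2 - 1
= 14 + 17 - 1
= 30

30


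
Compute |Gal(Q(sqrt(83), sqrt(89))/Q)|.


The 2 square roots of distinct primes are multiplicatively independent over Q,
so [K:Q] = 2^2 and Gal(K/Q) is isomorphic to (Z/2Z)^2.
|Gal| = 2^2 = 4

4


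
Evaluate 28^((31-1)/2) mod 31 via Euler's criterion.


p = 31 is prime and the exponent is (p-1)/2 = 15, so by Euler's criterion 28^15 = (28/31) = +1 or -1 mod 31.
Compute by square-and-multiply:
  15 = 8 + 4 + 2 + 1 (binary 1111)
  Repeated squaring mod 31: 28^1 = 28, 28^2 = 9, 28^4 = 19, 28^8 = 20
  28^15 = 28^8 * 28^4 * 28^2 * 28^1 = 20 * 19 * 9 * 28 mod 31
    20 * 19 = 380 = 8 mod 31
    8 * 9 = 72 = 10 mod 31
    10 * 28 = 280 = 1 mod 31
  28^15 = 1 mod 31
Result 1: 28 is a quadratic residue mod 31.
28^15 mod 31 = 1

1


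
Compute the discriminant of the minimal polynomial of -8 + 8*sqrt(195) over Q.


The element -8 + 8*sqrt(195) has minimal polynomial:
x^2 + 16*x - 12416
Discriminant = (16)^2 - 4*(-12416)
= 256 + 49664
= 49920

49920


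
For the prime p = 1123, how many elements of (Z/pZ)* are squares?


For prime p, the number of non-zero quadratic residues is (p-1)/2.
= (1123-1)/2
= 561

561


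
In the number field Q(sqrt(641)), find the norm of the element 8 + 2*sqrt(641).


N(a + b*sqrt(d)) = a^2 - d*b^2
= (8)^2 - (641)*(2)^2
= 64 - 2564
= -2500

-2500


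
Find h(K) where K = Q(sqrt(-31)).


K = Q(sqrt(-31)). d mod 4 = 1, so D = disc(K) = d = -31
h(K) equals the number of primitive reduced positive-definite forms (a, b, c) = a*x^2 + b*x*y + c*y^2 with b^2 - 4ac = D,
where reduced means |b| <= a <= c, with b >= 0 whenever |b| = a or a = c, and primitive means gcd(a, b, c) = 1.
Reduced forces 3a^2 <= |D| = 31, so 1 <= a <= 3; b must have the parity of D, and c = (b^2 - D)/(4a) must be an integer >= a.
Enumerate a = 1..3, b in [-a, a]:
  a=1: (1, 1, 8)  [1]
  a=2: (2, -1, 4), (2, 1, 4)  [2]
  a=3: none
Total reduced forms: 1 + 2 = 3
h = 3

3


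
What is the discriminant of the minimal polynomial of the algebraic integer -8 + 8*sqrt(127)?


The element -8 + 8*sqrt(127) has minimal polynomial:
x^2 + 16*x - 8064
Discriminant = (16)^2 - 4*(-8064)
= 256 + 32256
= 32512

32512


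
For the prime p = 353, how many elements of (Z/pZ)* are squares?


For prime p, the number of non-zero quadratic residues is (p-1)/2.
= (353-1)/2
= 176

176


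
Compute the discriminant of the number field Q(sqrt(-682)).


For K = Q(sqrt(d)) with d squarefree: disc(K) = d if d = 1 mod 4, and disc(K) = 4d if d = 2 or 3 mod 4.
Here d = -682, and d mod 4 = 2.
d = 2 mod 4, not 1 (O_K = Z[sqrt(d)]), so disc(K) = 4d = 4 * (-682) = -2728

-2728


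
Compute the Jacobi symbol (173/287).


Compute (173/287) via quadratic reciprocity:
  reciprocity: (173/287) -> +(287/173)
  reduce: (114/173)
  pull out 2: (2/173) = -1  (since 173 mod 8 = 5)
  reciprocity: (57/173) -> +(173/57)
  reduce: (2/57)
  pull out 2: (2/57) = +1  (since 57 mod 8 = 1)
  (1/57) = 1
Product of signs = -1

-1


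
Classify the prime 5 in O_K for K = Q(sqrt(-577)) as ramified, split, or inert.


K = Q(sqrt(-577)). Since d mod 4 = 3, disc(K) = -2308.
Check p | disc: -2308 mod 5 = 2.
p does not divide disc. Compute Legendre symbol (d/p):
3^((5-1)/2) mod 5 = -1
(d/p) = -1, so p is inert: (p) stays prime with e=1, f=2, g=1.
Therefore p is inert.

inert


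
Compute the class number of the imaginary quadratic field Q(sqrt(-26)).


K = Q(sqrt(-26)). d mod 4 = 2, so D = disc(K) = 4d = -104
h(K) equals the number of primitive reduced positive-definite forms (a, b, c) = a*x^2 + b*x*y + c*y^2 with b^2 - 4ac = D,
where reduced means |b| <= a <= c, with b >= 0 whenever |b| = a or a = c, and primitive means gcd(a, b, c) = 1.
Reduced forces 3a^2 <= |D| = 104, so 1 <= a <= 5; b must have the parity of D, and c = (b^2 - D)/(4a) must be an integer >= a.
Enumerate a = 1..5, b in [-a, a]:
  a=1: (1, 0, 26)  [1]
  a=2: (2, 0, 13)  [1]
  a=3: (3, -2, 9), (3, 2, 9)  [2]
  a=4: none
  a=5: (5, -4, 6), (5, 4, 6)  [2]
Total reduced forms: 1 + 1 + 2 + 2 = 6
h = 6

6


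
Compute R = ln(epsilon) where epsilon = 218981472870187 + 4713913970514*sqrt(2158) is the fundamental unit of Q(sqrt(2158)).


epsilon = 218981472870187 + 4713913970514*sqrt(2158)
= 4.3796e+14
R = ln(4.3796e+14)
= 33.7132

33.7132


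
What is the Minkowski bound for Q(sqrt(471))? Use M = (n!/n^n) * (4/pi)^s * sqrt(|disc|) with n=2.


d = 471, d mod 4 = 3, so disc(K) = 4d = 1884; |disc(K)| = 1884
Real quadratic field, so n = 2, s = r2 = 0, r1 = 2
M = (n!/n^n) * (4/pi)^s * sqrt(|disc(K)|) = (2!/2^2) * (4/pi)^0 * sqrt(1884)
= 0.5 * 1.000000 * 43.405069
= 21.7025

21.7025


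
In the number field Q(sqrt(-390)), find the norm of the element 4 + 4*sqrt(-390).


N(a + b*sqrt(d)) = a^2 - d*b^2
= (4)^2 - (-390)*(4)^2
= 16 + 6240
= 6256

6256


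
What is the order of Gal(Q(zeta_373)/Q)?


|Gal(Q(zeta_373)/Q)| = phi(373)
= 372

372


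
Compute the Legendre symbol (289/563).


p = 563 is prime, so compute (289/563) with the reciprocity algorithm (Jacobi-symbol steps: pull out 2s via (2/n), flip via reciprocity, reduce):
  reciprocity: (289/563) -> +(563/289)
  reduce: (274/289)
  pull out 2: (2/289) = +1  (since 289 mod 8 = 1)
  reciprocity: (137/289) -> +(289/137)
  reduce: (15/137)
  reciprocity: (15/137) -> +(137/15)
  reduce: (2/15)
  pull out 2: (2/15) = +1  (since 15 mod 8 = 7)
  (1/15) = 1
Product of signs = 1
(289/563) = 1

1


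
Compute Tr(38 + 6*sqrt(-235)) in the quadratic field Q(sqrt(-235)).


Tr(a + b*sqrt(d)) = (a + b*sqrt(d)) + (a - b*sqrt(d)) = 2a
= 2 * (38)
= 76

76


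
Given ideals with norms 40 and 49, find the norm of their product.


N(IJ) = N(I) * N(J)
= 40 * 49
= 1960

1960


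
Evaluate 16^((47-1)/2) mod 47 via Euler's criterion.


p = 47 is prime and the exponent is (p-1)/2 = 23, so by Euler's criterion 16^23 = (16/47) = +1 or -1 mod 47.
Compute by square-and-multiply:
  23 = 16 + 4 + 2 + 1 (binary 10111)
  Repeated squaring mod 47: 16^1 = 16, 16^2 = 21, 16^4 = 18, 16^8 = 42, 16^16 = 25
  16^23 = 16^16 * 16^4 * 16^2 * 16^1 = 25 * 18 * 21 * 16 mod 47
    25 * 18 = 450 = 27 mod 47
    27 * 21 = 567 = 3 mod 47
    3 * 16 = 48 = 1 mod 47
  16^23 = 1 mod 47
Result 1: 16 is a quadratic residue mod 47.
16^23 mod 47 = 1

1


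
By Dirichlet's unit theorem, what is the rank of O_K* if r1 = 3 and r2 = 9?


By Dirichlet's unit theorem:
rank = r1 + r2 - 1
= 3 + 9 - 1
= 11

11


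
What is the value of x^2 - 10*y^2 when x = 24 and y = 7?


x^2 - d*y^2
= 24^2 - 10*7^2
= 576 - 490
= 86

86


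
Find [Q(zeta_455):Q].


The degree equals Euler's totient phi(455).
455 = 5 * 7 * 13
phi(455) = 288

288


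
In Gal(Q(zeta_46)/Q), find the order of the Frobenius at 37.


The Frobenius at p in Gal(Q(zeta_n)/Q) = (Z/nZ)* is the class of p, so its order is ord_46(37), the smallest k >= 1 with 37^k = 1 mod 46.
n = 46 = 2 * 23, phi(46) = 22; the order divides phi(n).
Divisors of 22: 1, 2, 11, 22
Repeated squaring mod 46: 37^1 = 37, 37^2 = 35, 37^4 = 29, 37^8 = 13, 37^16 = 31
Test divisors in increasing order:
  k=1: 37^1 = 37 mod 46
  k=2: 37^2 = 35 mod 46
  k=11: 37^11 = 13 * 35 * 37 = 45 mod 46
  k=22: 37^22 = 31 * 29 * 35 = 1 mod 46  <- first divisor giving 1
Order = 22

22


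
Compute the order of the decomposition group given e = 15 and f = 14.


|D_P| = e * f
= 15 * 14
= 210

210


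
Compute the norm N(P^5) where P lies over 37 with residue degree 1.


N(P^a) = p^(a*f)
= 37^(5*1)
= 37^5
= 69343957

69343957


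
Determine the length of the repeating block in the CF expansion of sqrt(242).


Run the CF algorithm for sqrt(242).
a_0 = floor(sqrt(242)) = 15; set m_0=0, q_0=1.
Recurrence: m' = q*a - m,  q' = (d - m'^2)/q,  a' = floor((a_0 + m')/q').
  step 1: m=15, q=17, a=1
  step 2: m=2, q=14, a=1
  step 3: m=12, q=7, a=3
  step 4: m=9, q=23, a=1
  step 5: m=14, q=2, a=14
  step 6: m=14, q=23, a=1
  step 7: m=9, q=7, a=3
  step 8: m=12, q=14, a=1
  step 9: m=2, q=17, a=1
  step 10: m=15, q=1, a=30
a_10 = 2*a_0 = 30, so the period closes here.
sqrt(242) = [15; 1, 1, 3, 1, 14, 1, 3, 1, 1, 30]
Period length = 10

10


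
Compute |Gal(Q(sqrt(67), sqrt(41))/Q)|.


The 2 square roots of distinct primes are multiplicatively independent over Q,
so [K:Q] = 2^2 and Gal(K/Q) is isomorphic to (Z/2Z)^2.
|Gal| = 2^2 = 4

4


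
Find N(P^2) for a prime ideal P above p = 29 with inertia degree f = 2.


N(P^a) = p^(a*f)
= 29^(2*2)
= 29^4
= 707281

707281


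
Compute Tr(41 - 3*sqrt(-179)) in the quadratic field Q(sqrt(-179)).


Tr(a + b*sqrt(d)) = (a + b*sqrt(d)) + (a - b*sqrt(d)) = 2a
= 2 * (41)
= 82

82


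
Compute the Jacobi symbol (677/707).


Compute (677/707) via quadratic reciprocity:
  reciprocity: (677/707) -> +(707/677)
  reduce: (30/677)
  pull out 2: (2/677) = -1  (since 677 mod 8 = 5)
  reciprocity: (15/677) -> +(677/15)
  reduce: (2/15)
  pull out 2: (2/15) = +1  (since 15 mod 8 = 7)
  (1/15) = 1
Product of signs = -1

-1


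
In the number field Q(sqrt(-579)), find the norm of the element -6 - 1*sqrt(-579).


N(a + b*sqrt(d)) = a^2 - d*b^2
= (-6)^2 - (-579)*(-1)^2
= 36 + 579
= 615

615


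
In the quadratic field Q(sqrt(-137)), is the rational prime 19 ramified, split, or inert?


K = Q(sqrt(-137)). Since d mod 4 = 3, disc(K) = -548.
Check p | disc: -548 mod 19 = 3.
p does not divide disc. Compute Legendre symbol (d/p):
15^((19-1)/2) mod 19 = -1
(d/p) = -1, so p is inert: (p) stays prime with e=1, f=2, g=1.
Therefore p is inert.

inert


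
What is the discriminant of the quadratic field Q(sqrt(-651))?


For K = Q(sqrt(d)) with d squarefree: disc(K) = d if d = 1 mod 4, and disc(K) = 4d if d = 2 or 3 mod 4.
Here d = -651, and d mod 4 = 1.
d = 1 mod 4 (O_K = Z[(1+sqrt(d))/2]), so disc(K) = d = -651

-651


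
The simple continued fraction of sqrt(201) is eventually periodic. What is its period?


Run the CF algorithm for sqrt(201).
a_0 = floor(sqrt(201)) = 14; set m_0=0, q_0=1.
Recurrence: m' = q*a - m,  q' = (d - m'^2)/q,  a' = floor((a_0 + m')/q').
  step 1: m=14, q=5, a=5
  step 2: m=11, q=16, a=1
  step 3: m=5, q=11, a=1
  step 4: m=6, q=15, a=1
  step 5: m=9, q=8, a=2
  step 6: m=7, q=19, a=1
  step 7: m=12, q=3, a=8
  step 8: m=12, q=19, a=1
  step 9: m=7, q=8, a=2
  step 10: m=9, q=15, a=1
  step 11: m=6, q=11, a=1
  step 12: m=5, q=16, a=1
  step 13: m=11, q=5, a=5
  step 14: m=14, q=1, a=28
a_14 = 2*a_0 = 28, so the period closes here.
sqrt(201) = [14; 5, 1, 1, 1, 2, 1, 8, 1, 2, 1, 1, 1, 5, 28]
Period length = 14

14


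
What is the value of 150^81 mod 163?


p = 163 is prime and the exponent is (p-1)/2 = 81, so by Euler's criterion 150^81 = (150/163) = +1 or -1 mod 163.
Compute by square-and-multiply:
  81 = 64 + 16 + 1 (binary 1010001)
  Repeated squaring mod 163: 150^1 = 150, 150^2 = 6, 150^4 = 36, 150^8 = 155, 150^16 = 64, 150^32 = 21, 150^64 = 115
  150^81 = 150^64 * 150^16 * 150^1 = 115 * 64 * 150 mod 163
    115 * 64 = 7360 = 25 mod 163
    25 * 150 = 3750 = 1 mod 163
  150^81 = 1 mod 163
Result 1: 150 is a quadratic residue mod 163.
150^81 mod 163 = 1

1


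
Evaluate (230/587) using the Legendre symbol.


p = 587 is prime, so compute (230/587) with the reciprocity algorithm (Jacobi-symbol steps: pull out 2s via (2/n), flip via reciprocity, reduce):
  pull out 2: (2/587) = -1  (since 587 mod 8 = 3)
  reciprocity: (115/587) -> -(587/115)
  reduce: (12/115)
  pull out 2: (2/115) = -1  (since 115 mod 8 = 3)
  pull out 2: (2/115) = -1  (since 115 mod 8 = 3)
  reciprocity: (3/115) -> -(115/3)
  reduce: (1/3)
  (1/3) = 1
Product of signs = -1
(230/587) = -1

-1


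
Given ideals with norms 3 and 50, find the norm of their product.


N(IJ) = N(I) * N(J)
= 3 * 50
= 150

150


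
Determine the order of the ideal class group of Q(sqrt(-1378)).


K = Q(sqrt(-1378)). d mod 4 = 2, so D = disc(K) = 4d = -5512
h(K) equals the number of primitive reduced positive-definite forms (a, b, c) = a*x^2 + b*x*y + c*y^2 with b^2 - 4ac = D,
where reduced means |b| <= a <= c, with b >= 0 whenever |b| = a or a = c, and primitive means gcd(a, b, c) = 1.
Reduced forces 3a^2 <= |D| = 5512, so 1 <= a <= 42; b must have the parity of D, and c = (b^2 - D)/(4a) must be an integer >= a.
Enumerate a = 1..42, b in [-a, a]:
  a=1: (1, 0, 1378)  [1]
  a=2: (2, 0, 689)  [1]
  a=3..6: none
  a=7: (7, -2, 197), (7, 2, 197)  [2]
  a=8..12: none
  a=13: (13, 0, 106)  [1]
  a=14: (14, -12, 101), (14, 12, 101)  [2]
  a=15..16: none
  a=17: (17, -8, 82), (17, 8, 82)  [2]
  a=18: none
  a=19: (19, -6, 73), (19, 6, 73)  [2]
  a=20..22: none
  a=23: (23, -10, 61), (23, 10, 61)  [2]
  a=24..25: none
  a=26: (26, 0, 53)  [1]
  a=27..33: none
  a=34: (34, -8, 41), (34, 8, 41)  [2]
  a=35..36: none
  a=37: (37, -36, 46), (37, 36, 46)  [2]
  a=38: (38, -32, 43), (38, 32, 43)  [2]
  a=39..42: none
Total reduced forms: 1 + 1 + 2 + 1 + 2 + 2 + 2 + 2 + 1 + 2 + 2 + 2 = 20
h = 20

20


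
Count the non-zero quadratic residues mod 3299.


For prime p, the number of non-zero quadratic residues is (p-1)/2.
= (3299-1)/2
= 1649

1649


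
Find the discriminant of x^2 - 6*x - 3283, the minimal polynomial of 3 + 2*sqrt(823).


The element 3 + 2*sqrt(823) has minimal polynomial:
x^2 - 6*x - 3283
Discriminant = (-6)^2 - 4*(-3283)
= 36 + 13132
= 13168

13168


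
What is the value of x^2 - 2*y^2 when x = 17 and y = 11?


x^2 - d*y^2
= 17^2 - 2*11^2
= 289 - 242
= 47

47


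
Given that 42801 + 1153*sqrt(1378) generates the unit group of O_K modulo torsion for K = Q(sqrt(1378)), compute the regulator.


epsilon = 42801 + 1153*sqrt(1378)
= 85602.0000
R = ln(85602.0000)
= 11.3575

11.3575


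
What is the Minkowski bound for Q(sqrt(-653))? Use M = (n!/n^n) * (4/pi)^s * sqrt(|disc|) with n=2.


d = -653, d mod 4 = 3, so disc(K) = 4d = -2612; |disc(K)| = 2612
Imaginary quadratic field, so n = 2, s = r2 = 1, r1 = 0
M = (n!/n^n) * (4/pi)^s * sqrt(|disc(K)|) = (2!/2^2) * (4/pi)^1 * sqrt(2612)
= 0.5 * 1.273240 * 51.107729
= 32.5362

32.5362


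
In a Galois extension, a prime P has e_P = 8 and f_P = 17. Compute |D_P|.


|D_P| = e * f
= 8 * 17
= 136

136


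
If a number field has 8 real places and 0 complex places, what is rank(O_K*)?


By Dirichlet's unit theorem:
rank = r1 + r2 - 1
= 8 + 0 - 1
= 7

7


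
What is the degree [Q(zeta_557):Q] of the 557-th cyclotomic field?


The degree equals Euler's totient phi(557).
557 = 557
phi(557) = 556

556


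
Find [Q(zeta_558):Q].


The degree equals Euler's totient phi(558).
558 = 2 * 3^2 * 31
phi(558) = 180

180


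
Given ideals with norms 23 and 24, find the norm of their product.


N(IJ) = N(I) * N(J)
= 23 * 24
= 552

552


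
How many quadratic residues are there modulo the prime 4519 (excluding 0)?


For prime p, the number of non-zero quadratic residues is (p-1)/2.
= (4519-1)/2
= 2259

2259


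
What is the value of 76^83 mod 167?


p = 167 is prime and the exponent is (p-1)/2 = 83, so by Euler's criterion 76^83 = (76/167) = +1 or -1 mod 167.
Compute by square-and-multiply:
  83 = 64 + 16 + 2 + 1 (binary 1010011)
  Repeated squaring mod 167: 76^1 = 76, 76^2 = 98, 76^4 = 85, 76^8 = 44, 76^16 = 99, 76^32 = 115, 76^64 = 32
  76^83 = 76^64 * 76^16 * 76^2 * 76^1 = 32 * 99 * 98 * 76 mod 167
    32 * 99 = 3168 = 162 mod 167
    162 * 98 = 15876 = 11 mod 167
    11 * 76 = 836 = 1 mod 167
  76^83 = 1 mod 167
Result 1: 76 is a quadratic residue mod 167.
76^83 mod 167 = 1

1


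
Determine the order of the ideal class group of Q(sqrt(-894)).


K = Q(sqrt(-894)). d mod 4 = 2, so D = disc(K) = 4d = -3576
h(K) equals the number of primitive reduced positive-definite forms (a, b, c) = a*x^2 + b*x*y + c*y^2 with b^2 - 4ac = D,
where reduced means |b| <= a <= c, with b >= 0 whenever |b| = a or a = c, and primitive means gcd(a, b, c) = 1.
Reduced forces 3a^2 <= |D| = 3576, so 1 <= a <= 34; b must have the parity of D, and c = (b^2 - D)/(4a) must be an integer >= a.
Enumerate a = 1..34, b in [-a, a]:
  a=1: (1, 0, 894)  [1]
  a=2: (2, 0, 447)  [1]
  a=3: (3, 0, 298)  [1]
  a=4: none
  a=5: (5, -2, 179), (5, 2, 179)  [2]
  a=6: (6, 0, 149)  [1]
  a=7: (7, -6, 129), (7, 6, 129)  [2]
  a=8..9: none
  a=10: (10, -8, 91), (10, 8, 91)  [2]
  a=11..12: none
  a=13: (13, -8, 70), (13, 8, 70)  [2]
  a=14: (14, -8, 65), (14, 8, 65)  [2]
  a=15: (15, -12, 62), (15, 12, 62)  [2]
  a=16..20: none
  a=21: (21, -6, 43), (21, 6, 43)  [2]
  a=22: none
  a=23: (23, -14, 41), (23, 14, 41)  [2]
  a=24: none
  a=25: (25, -18, 39), (25, 18, 39)  [2]
  a=26: (26, -8, 35), (26, 8, 35)  [2]
  a=27..28: none
  a=29: (29, -22, 35), (29, 22, 35)  [2]
  a=30: (30, -12, 31), (30, 12, 31)  [2]
  a=31..34: none
Total reduced forms: 1 + 1 + 1 + 2 + 1 + 2 + 2 + 2 + 2 + 2 + 2 + 2 + 2 + 2 + 2 + 2 = 28
h = 28

28


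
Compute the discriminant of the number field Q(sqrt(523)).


For K = Q(sqrt(d)) with d squarefree: disc(K) = d if d = 1 mod 4, and disc(K) = 4d if d = 2 or 3 mod 4.
Here d = 523, and d mod 4 = 3.
d = 3 mod 4, not 1 (O_K = Z[sqrt(d)]), so disc(K) = 4d = 4 * (523) = 2092

2092


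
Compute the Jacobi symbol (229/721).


Compute (229/721) via quadratic reciprocity:
  reciprocity: (229/721) -> +(721/229)
  reduce: (34/229)
  pull out 2: (2/229) = -1  (since 229 mod 8 = 5)
  reciprocity: (17/229) -> +(229/17)
  reduce: (8/17)
  pull out 2: (2/17) = +1  (since 17 mod 8 = 1)
  pull out 2: (2/17) = +1  (since 17 mod 8 = 1)
  pull out 2: (2/17) = +1  (since 17 mod 8 = 1)
  (1/17) = 1
Product of signs = -1

-1


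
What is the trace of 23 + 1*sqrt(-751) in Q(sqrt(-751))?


Tr(a + b*sqrt(d)) = (a + b*sqrt(d)) + (a - b*sqrt(d)) = 2a
= 2 * (23)
= 46

46


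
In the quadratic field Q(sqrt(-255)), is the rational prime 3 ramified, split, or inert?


K = Q(sqrt(-255)). Since d mod 4 = 1, disc(K) = -255.
Check p | disc: -255 mod 3 = 0.
p divides disc, so p ramifies: (p) = P^2 with e=2, f=1, g=1.
Therefore p is ramified.

ramified


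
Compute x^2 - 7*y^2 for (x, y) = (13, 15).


x^2 - d*y^2
= 13^2 - 7*15^2
= 169 - 1575
= -1406

-1406


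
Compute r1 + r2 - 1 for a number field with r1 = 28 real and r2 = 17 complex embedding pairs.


By Dirichlet's unit theorem:
rank = r1 + r2 - 1
= 28 + 17 - 1
= 44

44


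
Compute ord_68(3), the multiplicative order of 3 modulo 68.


We want ord_68(3), the smallest k >= 1 with 3^k = 1 mod 68.
n = 68 = 2^2 * 17, phi(68) = 32; the order divides phi(n).
Divisors of 32: 1, 2, 4, 8, 16, 32
Repeated squaring mod 68: 3^1 = 3, 3^2 = 9, 3^4 = 13, 3^8 = 33, 3^16 = 1, 3^32 = 1
Test divisors in increasing order:
  k=1: 3^1 = 3 mod 68
  k=2: 3^2 = 9 mod 68
  k=4: 3^4 = 13 mod 68
  k=8: 3^8 = 33 mod 68
  k=16: 3^16 = 1 mod 68  <- first divisor giving 1
Order = 16

16


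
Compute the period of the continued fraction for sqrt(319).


Run the CF algorithm for sqrt(319).
a_0 = floor(sqrt(319)) = 17; set m_0=0, q_0=1.
Recurrence: m' = q*a - m,  q' = (d - m'^2)/q,  a' = floor((a_0 + m')/q').
  step 1: m=17, q=30, a=1
  step 2: m=13, q=5, a=6
  step 3: m=17, q=6, a=5
  step 4: m=13, q=25, a=1
  step 5: m=12, q=7, a=4
  step 6: m=16, q=9, a=3
  step 7: m=11, q=22, a=1
  step 8: m=11, q=9, a=3
  step 9: m=16, q=7, a=4
  step 10: m=12, q=25, a=1
  step 11: m=13, q=6, a=5
  step 12: m=17, q=5, a=6
  step 13: m=13, q=30, a=1
  step 14: m=17, q=1, a=34
a_14 = 2*a_0 = 34, so the period closes here.
sqrt(319) = [17; 1, 6, 5, 1, 4, 3, 1, 3, 4, 1, 5, 6, 1, 34]
Period length = 14

14


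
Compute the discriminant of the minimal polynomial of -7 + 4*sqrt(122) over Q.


The element -7 + 4*sqrt(122) has minimal polynomial:
x^2 + 14*x - 1903
Discriminant = (14)^2 - 4*(-1903)
= 196 + 7612
= 7808

7808


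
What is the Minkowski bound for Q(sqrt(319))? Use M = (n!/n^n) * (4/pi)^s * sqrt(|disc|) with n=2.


d = 319, d mod 4 = 3, so disc(K) = 4d = 1276; |disc(K)| = 1276
Real quadratic field, so n = 2, s = r2 = 0, r1 = 2
M = (n!/n^n) * (4/pi)^s * sqrt(|disc(K)|) = (2!/2^2) * (4/pi)^0 * sqrt(1276)
= 0.5 * 1.000000 * 35.721142
= 17.8606

17.8606


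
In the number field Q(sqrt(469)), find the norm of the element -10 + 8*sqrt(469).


N(a + b*sqrt(d)) = a^2 - d*b^2
= (-10)^2 - (469)*(8)^2
= 100 - 30016
= -29916

-29916


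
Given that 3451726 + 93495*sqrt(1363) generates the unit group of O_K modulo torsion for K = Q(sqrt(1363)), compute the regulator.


epsilon = 3451726 + 93495*sqrt(1363)
= 6.9035e+06
R = ln(6.9035e+06)
= 15.7475

15.7475


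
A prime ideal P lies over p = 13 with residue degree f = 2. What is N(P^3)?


N(P^a) = p^(a*f)
= 13^(3*2)
= 13^6
= 4826809

4826809


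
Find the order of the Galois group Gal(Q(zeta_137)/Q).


|Gal(Q(zeta_137)/Q)| = phi(137)
= 136

136


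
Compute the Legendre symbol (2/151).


p = 151 is prime, so compute (2/151) with the reciprocity algorithm (Jacobi-symbol steps: pull out 2s via (2/n), flip via reciprocity, reduce):
  pull out 2: (2/151) = +1  (since 151 mod 8 = 7)
  (1/151) = 1
Product of signs = 1
(2/151) = 1

1


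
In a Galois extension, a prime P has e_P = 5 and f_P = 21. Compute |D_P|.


|D_P| = e * f
= 5 * 21
= 105

105


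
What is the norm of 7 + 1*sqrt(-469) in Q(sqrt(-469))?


N(a + b*sqrt(d)) = a^2 - d*b^2
= (7)^2 - (-469)*(1)^2
= 49 + 469
= 518

518


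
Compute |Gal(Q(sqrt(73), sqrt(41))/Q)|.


The 2 square roots of distinct primes are multiplicatively independent over Q,
so [K:Q] = 2^2 and Gal(K/Q) is isomorphic to (Z/2Z)^2.
|Gal| = 2^2 = 4

4


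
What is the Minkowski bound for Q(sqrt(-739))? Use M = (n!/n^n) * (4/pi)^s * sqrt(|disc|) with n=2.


d = -739, d mod 4 = 1, so disc(K) = d = -739; |disc(K)| = 739
Imaginary quadratic field, so n = 2, s = r2 = 1, r1 = 0
M = (n!/n^n) * (4/pi)^s * sqrt(|disc(K)|) = (2!/2^2) * (4/pi)^1 * sqrt(739)
= 0.5 * 1.273240 * 27.184554
= 17.3062

17.3062


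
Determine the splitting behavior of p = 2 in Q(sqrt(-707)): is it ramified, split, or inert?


K = Q(sqrt(-707)). Since d mod 4 = 1, disc(K) = -707.
Check p | disc: -707 mod 2 = 1.
p=2 does not divide disc (d is 1 mod 4). 2 splits iff d = 1 mod 8.
d mod 8 = 5, so (d/2) = -1.
(d/p) = -1, so p is inert: (p) stays prime with e=1, f=2, g=1.
Therefore p is inert.

inert


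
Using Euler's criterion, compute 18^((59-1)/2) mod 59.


p = 59 is prime and the exponent is (p-1)/2 = 29, so by Euler's criterion 18^29 = (18/59) = +1 or -1 mod 59.
Compute by square-and-multiply:
  29 = 16 + 8 + 4 + 1 (binary 11101)
  Repeated squaring mod 59: 18^1 = 18, 18^2 = 29, 18^4 = 15, 18^8 = 48, 18^16 = 3
  18^29 = 18^16 * 18^8 * 18^4 * 18^1 = 3 * 48 * 15 * 18 mod 59
    3 * 48 = 144 = 26 mod 59
    26 * 15 = 390 = 36 mod 59
    36 * 18 = 648 = 58 mod 59
  18^29 = 58 mod 59
Result 58 = p - 1 = -1 mod 59: 18 is a quadratic non-residue mod 59. As a residue in [0, p-1] the value is 58.
18^29 mod 59 = 58

58


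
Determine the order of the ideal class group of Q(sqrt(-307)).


K = Q(sqrt(-307)). d mod 4 = 1, so D = disc(K) = d = -307
h(K) equals the number of primitive reduced positive-definite forms (a, b, c) = a*x^2 + b*x*y + c*y^2 with b^2 - 4ac = D,
where reduced means |b| <= a <= c, with b >= 0 whenever |b| = a or a = c, and primitive means gcd(a, b, c) = 1.
Reduced forces 3a^2 <= |D| = 307, so 1 <= a <= 10; b must have the parity of D, and c = (b^2 - D)/(4a) must be an integer >= a.
Enumerate a = 1..10, b in [-a, a]:
  a=1: (1, 1, 77)  [1]
  a=2..6: none
  a=7: (7, -1, 11), (7, 1, 11)  [2]
  a=8..10: none
Total reduced forms: 1 + 2 = 3
h = 3

3


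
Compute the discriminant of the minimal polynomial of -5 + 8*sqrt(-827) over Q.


The element -5 + 8*sqrt(-827) has minimal polynomial:
x^2 + 10*x + 52953
Discriminant = (10)^2 - 4*(52953)
= 100 - 211812
= -211712

-211712


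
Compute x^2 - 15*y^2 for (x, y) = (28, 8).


x^2 - d*y^2
= 28^2 - 15*8^2
= 784 - 960
= -176

-176


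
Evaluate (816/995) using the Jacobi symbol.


Compute (816/995) via quadratic reciprocity:
  pull out 2: (2/995) = -1  (since 995 mod 8 = 3)
  pull out 2: (2/995) = -1  (since 995 mod 8 = 3)
  pull out 2: (2/995) = -1  (since 995 mod 8 = 3)
  pull out 2: (2/995) = -1  (since 995 mod 8 = 3)
  reciprocity: (51/995) -> -(995/51)
  reduce: (26/51)
  pull out 2: (2/51) = -1  (since 51 mod 8 = 3)
  reciprocity: (13/51) -> +(51/13)
  reduce: (12/13)
  pull out 2: (2/13) = -1  (since 13 mod 8 = 5)
  pull out 2: (2/13) = -1  (since 13 mod 8 = 5)
  reciprocity: (3/13) -> +(13/3)
  reduce: (1/3)
  (1/3) = 1
Product of signs = 1

1


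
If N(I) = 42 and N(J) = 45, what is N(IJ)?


N(IJ) = N(I) * N(J)
= 42 * 45
= 1890

1890


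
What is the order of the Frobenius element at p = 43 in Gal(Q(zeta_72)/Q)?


The Frobenius at p in Gal(Q(zeta_n)/Q) = (Z/nZ)* is the class of p, so its order is ord_72(43), the smallest k >= 1 with 43^k = 1 mod 72.
n = 72 = 2^3 * 3^2, phi(72) = 24; the order divides phi(n).
Divisors of 24: 1, 2, 3, 4, 6, 8, 12, 24
Repeated squaring mod 72: 43^1 = 43, 43^2 = 49, 43^4 = 25, 43^8 = 49, 43^16 = 25
Test divisors in increasing order:
  k=1: 43^1 = 43 mod 72
  k=2: 43^2 = 49 mod 72
  k=3: 43^3 = 49 * 43 = 19 mod 72
  k=4: 43^4 = 25 mod 72
  k=6: 43^6 = 25 * 49 = 1 mod 72  <- first divisor giving 1
Order = 6

6


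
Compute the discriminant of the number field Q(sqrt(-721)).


For K = Q(sqrt(d)) with d squarefree: disc(K) = d if d = 1 mod 4, and disc(K) = 4d if d = 2 or 3 mod 4.
Here d = -721, and d mod 4 = 3.
d = 3 mod 4, not 1 (O_K = Z[sqrt(d)]), so disc(K) = 4d = 4 * (-721) = -2884

-2884


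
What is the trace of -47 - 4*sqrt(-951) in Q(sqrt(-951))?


Tr(a + b*sqrt(d)) = (a + b*sqrt(d)) + (a - b*sqrt(d)) = 2a
= 2 * (-47)
= -94

-94


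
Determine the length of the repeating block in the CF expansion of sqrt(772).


Run the CF algorithm for sqrt(772).
a_0 = floor(sqrt(772)) = 27; set m_0=0, q_0=1.
Recurrence: m' = q*a - m,  q' = (d - m'^2)/q,  a' = floor((a_0 + m')/q').
  step 1: m=27, q=43, a=1
  step 2: m=16, q=12, a=3
  step 3: m=20, q=31, a=1
  step 4: m=11, q=21, a=1
  step 5: m=10, q=32, a=1
  step 6: m=22, q=9, a=5
  step 7: m=23, q=27, a=1
  step 8: m=4, q=28, a=1
  step 9: m=24, q=7, a=7
  step 10: m=25, q=21, a=2
  step 11: m=17, q=23, a=1
  step 12: m=6, q=32, a=1
  step 13: m=26, q=3, a=17
  step 14: m=25, q=49, a=1
  step 15: m=24, q=4, a=12
  step 16: m=24, q=49, a=1
  step 17: m=25, q=3, a=17
  step 18: m=26, q=32, a=1
  step 19: m=6, q=23, a=1
  step 20: m=17, q=21, a=2
  step 21: m=25, q=7, a=7
  step 22: m=24, q=28, a=1
  step 23: m=4, q=27, a=1
  step 24: m=23, q=9, a=5
  step 25: m=22, q=32, a=1
  step 26: m=10, q=21, a=1
  step 27: m=11, q=31, a=1
  step 28: m=20, q=12, a=3
  step 29: m=16, q=43, a=1
  step 30: m=27, q=1, a=54
a_30 = 2*a_0 = 54, so the period closes here.
sqrt(772) = [27; 1, 3, 1, 1, 1, 5, 1, 1, 7, 2, 1, 1, 17, 1, 12, 1, 17, 1, 1, 2, 7, 1, 1, 5, 1, 1, 1, 3, 1, 54]
Period length = 30

30


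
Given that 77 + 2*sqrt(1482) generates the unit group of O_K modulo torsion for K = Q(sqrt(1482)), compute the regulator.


epsilon = 77 + 2*sqrt(1482)
= 153.9935
R = ln(153.9935)
= 5.0369

5.0369
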